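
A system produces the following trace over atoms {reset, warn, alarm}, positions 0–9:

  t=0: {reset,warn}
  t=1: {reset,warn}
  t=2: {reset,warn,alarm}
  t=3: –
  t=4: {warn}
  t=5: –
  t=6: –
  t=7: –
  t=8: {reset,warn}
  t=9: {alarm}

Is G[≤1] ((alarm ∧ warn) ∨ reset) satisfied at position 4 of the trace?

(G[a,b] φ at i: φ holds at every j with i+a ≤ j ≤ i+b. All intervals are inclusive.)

False

Check ((alarm ∧ warn) ∨ reset) at every j in [4,5]:
  j=4: false
  j=5: false
Fails at j=4 → formula fails.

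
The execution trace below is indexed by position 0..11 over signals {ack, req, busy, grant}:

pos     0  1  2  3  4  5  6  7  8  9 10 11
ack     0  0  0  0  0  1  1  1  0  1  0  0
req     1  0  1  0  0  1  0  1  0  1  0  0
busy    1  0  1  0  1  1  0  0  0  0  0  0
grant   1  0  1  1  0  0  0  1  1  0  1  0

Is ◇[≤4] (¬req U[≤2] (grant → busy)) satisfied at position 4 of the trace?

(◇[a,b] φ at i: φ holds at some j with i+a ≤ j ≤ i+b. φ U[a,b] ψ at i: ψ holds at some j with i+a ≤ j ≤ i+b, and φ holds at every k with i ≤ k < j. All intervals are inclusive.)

Check (¬req U[≤2] (grant → busy)) at each j in [4,8]:
  j=4: holds
  j=5: holds
  j=6: holds
  j=7: fails
  j=8: holds
Found at j=4 → formula holds.

Yes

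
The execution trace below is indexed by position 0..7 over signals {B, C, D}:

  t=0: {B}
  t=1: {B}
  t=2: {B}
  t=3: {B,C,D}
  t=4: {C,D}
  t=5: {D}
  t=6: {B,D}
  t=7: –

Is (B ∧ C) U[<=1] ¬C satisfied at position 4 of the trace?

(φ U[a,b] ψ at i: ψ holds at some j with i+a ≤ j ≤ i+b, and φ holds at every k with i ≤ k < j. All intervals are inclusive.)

Does not hold

Need some j in [4,5] with ¬C, and (B ∧ C) at every k in [4,j-1].
  j=4: ¬C false.
  j=5: ¬C holds, but (B ∧ C) fails at k=4 → not this j.
No j in the window works → until fails.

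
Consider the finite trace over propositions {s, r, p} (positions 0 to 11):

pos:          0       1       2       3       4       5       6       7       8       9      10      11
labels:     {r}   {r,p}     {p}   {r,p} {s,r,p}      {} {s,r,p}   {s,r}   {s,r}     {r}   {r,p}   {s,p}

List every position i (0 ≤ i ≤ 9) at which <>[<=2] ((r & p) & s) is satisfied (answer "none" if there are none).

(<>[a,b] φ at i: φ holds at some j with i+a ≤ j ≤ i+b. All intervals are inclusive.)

Evaluate at each i in [0,9]:
  i=0: ✗ (none in [0,2])
  i=1: ✗ (none in [1,3])
  i=2: ✓ (witness j=4)
  i=3: ✓ (witness j=4)
  i=4: ✓ (witness j=4)
  i=5: ✓ (witness j=6)
  i=6: ✓ (witness j=6)
  i=7: ✗ (none in [7,9])
  i=8: ✗ (none in [8,10])
  i=9: ✗ (none in [9,11])

2, 3, 4, 5, 6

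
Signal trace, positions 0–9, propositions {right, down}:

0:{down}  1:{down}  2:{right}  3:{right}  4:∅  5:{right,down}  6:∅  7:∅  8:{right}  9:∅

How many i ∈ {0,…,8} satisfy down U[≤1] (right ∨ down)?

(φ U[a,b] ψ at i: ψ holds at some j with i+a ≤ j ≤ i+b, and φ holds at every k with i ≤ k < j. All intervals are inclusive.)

Evaluate at each i in [0,8]:
  i=0: ✓ (rhs at j=0)
  i=1: ✓ (rhs at j=1)
  i=2: ✓ (rhs at j=2)
  i=3: ✓ (rhs at j=3)
  i=4: ✗ (lhs fails at k=4 before rhs at j=5)
  i=5: ✓ (rhs at j=5)
  i=6: ✗ (no rhs in [6,7])
  i=7: ✗ (lhs fails at k=7 before rhs at j=8)
  i=8: ✓ (rhs at j=8)
Positions where it holds: {0, 1, 2, 3, 5, 8} → 6.

6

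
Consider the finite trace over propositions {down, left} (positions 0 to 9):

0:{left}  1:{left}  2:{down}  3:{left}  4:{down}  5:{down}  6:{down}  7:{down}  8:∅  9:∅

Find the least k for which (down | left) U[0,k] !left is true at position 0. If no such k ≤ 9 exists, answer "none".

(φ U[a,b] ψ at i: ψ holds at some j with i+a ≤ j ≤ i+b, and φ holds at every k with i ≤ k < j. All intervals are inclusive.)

2

Need earliest j ≥ 0 with !left, and (down | left) at every k in [0,j-1].
  j=0: rhs fails.
  j=1: rhs fails.
  j=2: rhs holds; lhs holds on [0,1]. k = 2.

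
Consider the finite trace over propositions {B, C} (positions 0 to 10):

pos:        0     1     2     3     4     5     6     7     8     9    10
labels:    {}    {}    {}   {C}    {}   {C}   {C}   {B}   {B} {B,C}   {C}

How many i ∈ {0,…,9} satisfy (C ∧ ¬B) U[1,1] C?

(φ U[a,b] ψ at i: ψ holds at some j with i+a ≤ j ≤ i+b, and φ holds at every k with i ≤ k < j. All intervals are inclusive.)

Evaluate at each i in [0,9]:
  i=0: ✗ (no rhs in [1,1])
  i=1: ✗ (no rhs in [2,2])
  i=2: ✗ (lhs fails at k=2 before rhs at j=3)
  i=3: ✗ (no rhs in [4,4])
  i=4: ✗ (lhs fails at k=4 before rhs at j=5)
  i=5: ✓ (rhs at j=6; lhs holds on [5,5])
  i=6: ✗ (no rhs in [7,7])
  i=7: ✗ (no rhs in [8,8])
  i=8: ✗ (lhs fails at k=8 before rhs at j=9)
  i=9: ✗ (lhs fails at k=9 before rhs at j=10)
Positions where it holds: {5} → 1.

1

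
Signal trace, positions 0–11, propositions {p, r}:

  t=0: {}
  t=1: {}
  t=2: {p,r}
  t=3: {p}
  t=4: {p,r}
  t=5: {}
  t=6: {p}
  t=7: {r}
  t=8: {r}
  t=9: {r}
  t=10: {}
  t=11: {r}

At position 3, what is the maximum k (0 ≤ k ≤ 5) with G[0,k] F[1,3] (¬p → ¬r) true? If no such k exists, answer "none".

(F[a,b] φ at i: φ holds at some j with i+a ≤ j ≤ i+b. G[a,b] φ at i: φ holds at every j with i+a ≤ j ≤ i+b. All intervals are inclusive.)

2

F[1,3] (¬p → ¬r) must hold from j=3 onward; find where it first fails.
  j=3: holds
  j=4: holds
  j=5: holds
  j=6: fails
Holds on [3,5], so largest k = 2.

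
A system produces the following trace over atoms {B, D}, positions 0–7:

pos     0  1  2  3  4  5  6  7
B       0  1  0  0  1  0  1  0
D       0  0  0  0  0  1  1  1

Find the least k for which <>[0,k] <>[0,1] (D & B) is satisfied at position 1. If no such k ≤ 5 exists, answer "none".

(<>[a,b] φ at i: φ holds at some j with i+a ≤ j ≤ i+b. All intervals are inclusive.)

Scan j = 1,2,… for <>[0,1] (D & B):
  j=1: fails
  j=2: fails
  j=3: fails
  j=4: fails
  j=5: holds
First hit at j=5, so smallest k = 5-1 = 4.

4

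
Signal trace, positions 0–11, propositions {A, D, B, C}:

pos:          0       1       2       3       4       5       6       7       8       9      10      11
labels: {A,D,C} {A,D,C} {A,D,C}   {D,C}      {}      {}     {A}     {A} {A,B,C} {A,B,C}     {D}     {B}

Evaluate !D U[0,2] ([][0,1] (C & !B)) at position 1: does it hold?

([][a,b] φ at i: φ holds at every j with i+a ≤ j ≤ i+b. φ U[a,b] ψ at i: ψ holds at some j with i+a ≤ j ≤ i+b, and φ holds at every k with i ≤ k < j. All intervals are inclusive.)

Need some j in [1,3] with [][0,1] (C & !B), and !D at every k in [1,j-1].
  j=1: [][0,1] (C & !B) holds; no prefix to check → satisfied.

True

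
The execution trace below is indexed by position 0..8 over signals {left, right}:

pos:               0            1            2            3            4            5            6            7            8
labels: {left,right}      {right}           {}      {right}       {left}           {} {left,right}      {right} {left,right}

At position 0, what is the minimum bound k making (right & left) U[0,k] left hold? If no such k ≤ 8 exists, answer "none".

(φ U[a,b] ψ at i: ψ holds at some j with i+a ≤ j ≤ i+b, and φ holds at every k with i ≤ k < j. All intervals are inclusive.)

Need earliest j ≥ 0 with left, and (right & left) at every k in [0,j-1].
  j=0: rhs holds (empty prefix). k = 0.

0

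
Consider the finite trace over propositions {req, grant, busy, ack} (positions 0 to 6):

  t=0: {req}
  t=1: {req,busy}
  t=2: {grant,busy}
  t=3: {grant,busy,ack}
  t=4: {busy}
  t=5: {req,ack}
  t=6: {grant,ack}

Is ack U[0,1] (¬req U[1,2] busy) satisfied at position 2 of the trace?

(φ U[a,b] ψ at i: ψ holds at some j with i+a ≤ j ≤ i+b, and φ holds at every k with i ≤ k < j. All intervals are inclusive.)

Need some j in [2,3] with (¬req U[1,2] busy), and ack at every k in [2,j-1].
  j=2: (¬req U[1,2] busy) holds; no prefix to check → satisfied.

Holds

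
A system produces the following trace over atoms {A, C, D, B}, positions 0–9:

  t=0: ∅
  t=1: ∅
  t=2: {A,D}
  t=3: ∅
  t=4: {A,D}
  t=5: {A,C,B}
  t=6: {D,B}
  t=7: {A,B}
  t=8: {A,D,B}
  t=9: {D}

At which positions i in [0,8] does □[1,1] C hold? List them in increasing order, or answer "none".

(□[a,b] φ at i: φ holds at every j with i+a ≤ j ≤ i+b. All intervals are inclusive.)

4

Evaluate at each i in [0,8]:
  i=0: ✗ (fails at j=1)
  i=1: ✗ (fails at j=2)
  i=2: ✗ (fails at j=3)
  i=3: ✗ (fails at j=4)
  i=4: ✓ (all of [5,5])
  i=5: ✗ (fails at j=6)
  i=6: ✗ (fails at j=7)
  i=7: ✗ (fails at j=8)
  i=8: ✗ (fails at j=9)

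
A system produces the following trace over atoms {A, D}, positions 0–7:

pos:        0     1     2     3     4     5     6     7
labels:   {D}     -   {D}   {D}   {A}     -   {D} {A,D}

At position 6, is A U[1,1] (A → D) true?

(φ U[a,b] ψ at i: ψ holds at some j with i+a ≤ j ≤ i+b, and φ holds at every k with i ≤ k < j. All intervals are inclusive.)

Need some j in [7,7] with (A → D), and A at every k in [6,j-1].
  j=7: (A → D) holds, but A fails at k=6 → not this j.
No j in the window works → until fails.

False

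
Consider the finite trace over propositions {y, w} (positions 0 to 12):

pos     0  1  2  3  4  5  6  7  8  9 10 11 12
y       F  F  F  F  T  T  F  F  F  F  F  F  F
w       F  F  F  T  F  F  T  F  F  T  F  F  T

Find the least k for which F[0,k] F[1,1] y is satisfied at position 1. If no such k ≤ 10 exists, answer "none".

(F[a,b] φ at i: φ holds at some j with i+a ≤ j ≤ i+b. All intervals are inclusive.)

Scan j = 1,2,… for F[1,1] y:
  j=1: fails
  j=2: fails
  j=3: holds
First hit at j=3, so smallest k = 3-1 = 2.

2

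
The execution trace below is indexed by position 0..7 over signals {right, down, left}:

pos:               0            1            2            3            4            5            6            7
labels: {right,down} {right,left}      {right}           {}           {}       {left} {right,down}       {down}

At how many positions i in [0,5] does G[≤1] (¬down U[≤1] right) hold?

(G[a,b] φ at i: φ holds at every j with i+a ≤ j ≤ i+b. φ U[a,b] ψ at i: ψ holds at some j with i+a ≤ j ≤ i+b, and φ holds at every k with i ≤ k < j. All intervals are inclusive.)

3

Evaluate at each i in [0,5]:
  i=0: ✓ (all of [0,1])
  i=1: ✓ (all of [1,2])
  i=2: ✗ (fails at j=3)
  i=3: ✗ (fails at j=3)
  i=4: ✗ (fails at j=4)
  i=5: ✓ (all of [5,6])
Positions where it holds: {0, 1, 5} → 3.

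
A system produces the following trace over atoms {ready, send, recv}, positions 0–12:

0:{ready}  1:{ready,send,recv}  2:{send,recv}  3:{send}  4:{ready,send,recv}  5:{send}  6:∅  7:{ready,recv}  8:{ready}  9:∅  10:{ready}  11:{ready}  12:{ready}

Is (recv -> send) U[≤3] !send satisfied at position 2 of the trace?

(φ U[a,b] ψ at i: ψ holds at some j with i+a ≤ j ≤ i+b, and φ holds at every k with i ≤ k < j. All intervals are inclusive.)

False

Need some j in [2,5] with !send, and (recv -> send) at every k in [2,j-1].
  j=2: !send false.
  j=3: !send false.
  j=4: !send false.
  j=5: !send false.
No j in the window works → until fails.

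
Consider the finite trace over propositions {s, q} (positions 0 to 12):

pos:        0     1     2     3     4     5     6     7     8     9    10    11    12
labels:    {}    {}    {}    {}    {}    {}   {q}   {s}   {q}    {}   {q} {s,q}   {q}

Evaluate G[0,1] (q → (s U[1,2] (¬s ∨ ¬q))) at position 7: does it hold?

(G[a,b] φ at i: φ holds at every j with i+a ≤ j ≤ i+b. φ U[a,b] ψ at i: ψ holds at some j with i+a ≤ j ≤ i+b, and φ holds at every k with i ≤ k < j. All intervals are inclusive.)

No

Check (q → (s U[1,2] (¬s ∨ ¬q))) at every j in [7,8]:
  j=7: antecedent false → ✓
  j=8: antecedent true; consequent fails → ✗
Fails at j=8 → formula fails.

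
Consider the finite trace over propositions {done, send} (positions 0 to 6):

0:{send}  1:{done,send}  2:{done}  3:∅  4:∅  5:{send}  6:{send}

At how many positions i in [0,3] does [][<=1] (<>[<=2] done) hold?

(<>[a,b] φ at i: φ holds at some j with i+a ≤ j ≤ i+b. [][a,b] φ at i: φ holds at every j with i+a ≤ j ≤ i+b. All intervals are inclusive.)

Evaluate at each i in [0,3]:
  i=0: ✓ (all of [0,1])
  i=1: ✓ (all of [1,2])
  i=2: ✗ (fails at j=3)
  i=3: ✗ (fails at j=3)
Positions where it holds: {0, 1} → 2.

2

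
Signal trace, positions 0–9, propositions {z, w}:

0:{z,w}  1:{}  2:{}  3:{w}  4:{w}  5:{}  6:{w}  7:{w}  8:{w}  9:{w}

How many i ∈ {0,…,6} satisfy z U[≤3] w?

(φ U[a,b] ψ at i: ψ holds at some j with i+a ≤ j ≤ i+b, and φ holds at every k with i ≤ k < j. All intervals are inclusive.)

Evaluate at each i in [0,6]:
  i=0: ✓ (rhs at j=0)
  i=1: ✗ (lhs fails at k=1 before rhs at j=3)
  i=2: ✗ (lhs fails at k=2 before rhs at j=3)
  i=3: ✓ (rhs at j=3)
  i=4: ✓ (rhs at j=4)
  i=5: ✗ (lhs fails at k=5 before rhs at j=6)
  i=6: ✓ (rhs at j=6)
Positions where it holds: {0, 3, 4, 6} → 4.

4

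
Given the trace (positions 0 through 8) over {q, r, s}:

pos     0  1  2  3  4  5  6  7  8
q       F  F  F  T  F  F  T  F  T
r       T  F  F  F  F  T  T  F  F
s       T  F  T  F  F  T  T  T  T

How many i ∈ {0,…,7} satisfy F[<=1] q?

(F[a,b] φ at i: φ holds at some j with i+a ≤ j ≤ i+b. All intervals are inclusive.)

Evaluate at each i in [0,7]:
  i=0: ✗ (none in [0,1])
  i=1: ✗ (none in [1,2])
  i=2: ✓ (witness j=3)
  i=3: ✓ (witness j=3)
  i=4: ✗ (none in [4,5])
  i=5: ✓ (witness j=6)
  i=6: ✓ (witness j=6)
  i=7: ✓ (witness j=8)
Positions where it holds: {2, 3, 5, 6, 7} → 5.

5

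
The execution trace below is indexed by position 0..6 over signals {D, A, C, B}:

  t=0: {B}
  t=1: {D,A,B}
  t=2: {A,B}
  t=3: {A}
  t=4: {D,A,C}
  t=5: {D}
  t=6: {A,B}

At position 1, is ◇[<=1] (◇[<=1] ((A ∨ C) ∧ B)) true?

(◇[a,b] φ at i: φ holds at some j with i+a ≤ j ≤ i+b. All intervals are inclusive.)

Check ◇[<=1] ((A ∨ C) ∧ B) at each j in [1,2]:
  j=1: holds (witness at 1)
  j=2: holds (witness at 2)
Found at j=1 → formula holds.

Holds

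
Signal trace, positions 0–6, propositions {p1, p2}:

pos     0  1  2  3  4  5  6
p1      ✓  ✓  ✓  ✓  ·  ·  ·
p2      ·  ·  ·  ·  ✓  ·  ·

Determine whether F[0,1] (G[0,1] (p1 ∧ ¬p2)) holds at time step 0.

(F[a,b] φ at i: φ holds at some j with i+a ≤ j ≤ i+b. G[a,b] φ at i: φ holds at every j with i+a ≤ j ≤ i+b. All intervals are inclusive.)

Check G[0,1] (p1 ∧ ¬p2) at each j in [0,1]:
  j=0: holds on [0,1]
  j=1: holds on [1,2]
Found at j=0 → formula holds.

Holds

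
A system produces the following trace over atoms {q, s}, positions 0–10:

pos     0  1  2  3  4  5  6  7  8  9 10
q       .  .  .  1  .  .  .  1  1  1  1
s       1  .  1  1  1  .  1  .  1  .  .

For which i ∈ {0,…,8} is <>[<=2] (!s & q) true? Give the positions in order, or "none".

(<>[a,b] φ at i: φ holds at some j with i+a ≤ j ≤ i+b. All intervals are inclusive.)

Evaluate at each i in [0,8]:
  i=0: ✗ (none in [0,2])
  i=1: ✗ (none in [1,3])
  i=2: ✗ (none in [2,4])
  i=3: ✗ (none in [3,5])
  i=4: ✗ (none in [4,6])
  i=5: ✓ (witness j=7)
  i=6: ✓ (witness j=7)
  i=7: ✓ (witness j=7)
  i=8: ✓ (witness j=9)

5, 6, 7, 8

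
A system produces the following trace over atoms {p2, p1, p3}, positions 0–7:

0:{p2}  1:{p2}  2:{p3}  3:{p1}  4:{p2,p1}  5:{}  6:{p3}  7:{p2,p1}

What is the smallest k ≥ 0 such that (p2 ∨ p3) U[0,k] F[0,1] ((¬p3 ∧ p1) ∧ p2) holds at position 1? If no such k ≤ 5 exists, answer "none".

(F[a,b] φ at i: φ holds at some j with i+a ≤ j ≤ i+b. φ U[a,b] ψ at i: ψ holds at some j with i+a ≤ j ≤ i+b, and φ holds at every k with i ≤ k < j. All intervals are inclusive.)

2

Need earliest j ≥ 1 with F[0,1] ((¬p3 ∧ p1) ∧ p2), and (p2 ∨ p3) at every k in [1,j-1].
  j=1: rhs fails.
  j=2: rhs fails.
  j=3: rhs holds; lhs holds on [1,2]. k = 2.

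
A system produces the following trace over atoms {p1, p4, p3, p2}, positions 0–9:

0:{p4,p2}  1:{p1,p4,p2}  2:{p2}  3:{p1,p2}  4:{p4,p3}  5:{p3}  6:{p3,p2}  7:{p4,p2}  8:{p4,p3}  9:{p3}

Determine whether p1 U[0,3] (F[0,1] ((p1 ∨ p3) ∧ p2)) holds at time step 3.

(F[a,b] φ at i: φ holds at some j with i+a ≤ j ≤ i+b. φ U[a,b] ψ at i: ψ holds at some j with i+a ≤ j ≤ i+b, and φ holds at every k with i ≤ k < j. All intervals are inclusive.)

Need some j in [3,6] with F[0,1] ((p1 ∨ p3) ∧ p2), and p1 at every k in [3,j-1].
  j=3: F[0,1] ((p1 ∨ p3) ∧ p2) holds; no prefix to check → satisfied.

Holds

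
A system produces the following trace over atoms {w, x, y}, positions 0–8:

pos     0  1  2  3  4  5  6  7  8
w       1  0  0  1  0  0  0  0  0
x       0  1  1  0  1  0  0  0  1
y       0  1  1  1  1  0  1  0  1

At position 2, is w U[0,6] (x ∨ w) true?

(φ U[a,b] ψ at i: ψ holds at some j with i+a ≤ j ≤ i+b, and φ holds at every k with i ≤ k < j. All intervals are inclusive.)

Need some j in [2,8] with (x ∨ w), and w at every k in [2,j-1].
  j=2: (x ∨ w) holds; no prefix to check → satisfied.

True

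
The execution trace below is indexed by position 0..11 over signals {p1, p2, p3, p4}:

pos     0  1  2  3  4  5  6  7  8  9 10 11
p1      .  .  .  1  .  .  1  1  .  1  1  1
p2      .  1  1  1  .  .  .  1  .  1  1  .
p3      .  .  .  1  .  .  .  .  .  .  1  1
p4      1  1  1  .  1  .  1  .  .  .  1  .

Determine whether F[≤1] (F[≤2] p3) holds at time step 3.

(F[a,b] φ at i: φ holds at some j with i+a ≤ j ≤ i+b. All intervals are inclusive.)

True

Check F[≤2] p3 at each j in [3,4]:
  j=3: holds (witness at 3)
  j=4: fails (none in [4,6])
Found at j=3 → formula holds.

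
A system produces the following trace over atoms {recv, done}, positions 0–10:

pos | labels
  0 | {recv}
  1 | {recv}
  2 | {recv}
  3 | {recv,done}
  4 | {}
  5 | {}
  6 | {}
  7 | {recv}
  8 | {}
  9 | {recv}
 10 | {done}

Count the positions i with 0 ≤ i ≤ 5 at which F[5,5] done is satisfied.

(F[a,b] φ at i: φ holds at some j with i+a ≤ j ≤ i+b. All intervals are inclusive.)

Evaluate at each i in [0,5]:
  i=0: ✗ (none in [5,5])
  i=1: ✗ (none in [6,6])
  i=2: ✗ (none in [7,7])
  i=3: ✗ (none in [8,8])
  i=4: ✗ (none in [9,9])
  i=5: ✓ (witness j=10)
Positions where it holds: {5} → 1.

1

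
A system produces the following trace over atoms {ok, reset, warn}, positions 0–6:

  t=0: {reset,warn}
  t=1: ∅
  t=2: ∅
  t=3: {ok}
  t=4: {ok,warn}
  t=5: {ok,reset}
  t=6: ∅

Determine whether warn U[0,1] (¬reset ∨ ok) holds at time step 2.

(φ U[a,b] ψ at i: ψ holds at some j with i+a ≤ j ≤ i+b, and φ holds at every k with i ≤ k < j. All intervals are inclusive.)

Need some j in [2,3] with (¬reset ∨ ok), and warn at every k in [2,j-1].
  j=2: (¬reset ∨ ok) holds; no prefix to check → satisfied.

Yes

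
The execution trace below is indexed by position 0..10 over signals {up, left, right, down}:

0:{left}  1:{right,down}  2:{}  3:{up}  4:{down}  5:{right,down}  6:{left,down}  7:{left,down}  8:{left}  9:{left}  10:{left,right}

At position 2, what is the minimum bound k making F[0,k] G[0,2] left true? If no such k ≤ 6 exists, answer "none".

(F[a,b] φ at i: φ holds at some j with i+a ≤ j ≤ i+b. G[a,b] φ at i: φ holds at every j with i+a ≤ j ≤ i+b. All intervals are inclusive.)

Scan j = 2,3,… for G[0,2] left:
  j=2: fails
  j=3: fails
  j=4: fails
  j=5: fails
  j=6: holds
First hit at j=6, so smallest k = 6-2 = 4.

4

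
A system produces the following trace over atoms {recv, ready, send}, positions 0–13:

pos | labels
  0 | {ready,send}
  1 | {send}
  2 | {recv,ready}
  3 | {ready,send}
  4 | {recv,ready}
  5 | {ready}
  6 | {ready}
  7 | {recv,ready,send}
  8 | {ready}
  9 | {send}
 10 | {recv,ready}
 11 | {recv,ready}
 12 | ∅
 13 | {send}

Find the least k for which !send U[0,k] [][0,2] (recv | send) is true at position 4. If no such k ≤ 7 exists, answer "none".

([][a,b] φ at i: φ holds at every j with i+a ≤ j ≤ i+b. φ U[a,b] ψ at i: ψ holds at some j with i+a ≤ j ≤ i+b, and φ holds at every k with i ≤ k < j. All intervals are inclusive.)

Need earliest j ≥ 4 with [][0,2] (recv | send), and !send at every k in [4,j-1].
  j=4: rhs fails.
  j=5: rhs fails.
  j=6: rhs fails.
  j=7: rhs fails.
  j=8: rhs fails.
  j=9: rhs holds but lhs fails at k=7.
  j=10: rhs fails.
  j=11: rhs fails.
No witness within the range → none.

none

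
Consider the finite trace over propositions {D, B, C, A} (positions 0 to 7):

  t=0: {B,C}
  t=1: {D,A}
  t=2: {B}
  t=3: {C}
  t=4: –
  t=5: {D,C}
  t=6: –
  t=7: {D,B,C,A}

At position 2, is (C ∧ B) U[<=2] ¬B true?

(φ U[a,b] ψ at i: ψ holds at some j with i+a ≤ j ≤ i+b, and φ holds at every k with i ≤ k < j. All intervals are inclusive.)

Need some j in [2,4] with ¬B, and (C ∧ B) at every k in [2,j-1].
  j=2: ¬B false.
  j=3: ¬B holds, but (C ∧ B) fails at k=2 → not this j.
  j=4: ¬B holds, but (C ∧ B) fails at k=2 → not this j.
No j in the window works → until fails.

No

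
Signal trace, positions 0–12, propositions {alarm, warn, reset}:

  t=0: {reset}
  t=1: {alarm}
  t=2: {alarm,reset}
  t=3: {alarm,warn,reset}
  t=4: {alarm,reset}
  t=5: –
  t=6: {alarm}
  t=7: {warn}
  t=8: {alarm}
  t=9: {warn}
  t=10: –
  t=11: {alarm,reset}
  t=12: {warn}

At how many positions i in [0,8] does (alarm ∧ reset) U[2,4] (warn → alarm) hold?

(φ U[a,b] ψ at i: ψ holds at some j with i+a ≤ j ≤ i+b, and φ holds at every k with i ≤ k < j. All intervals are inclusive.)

Evaluate at each i in [0,8]:
  i=0: ✗ (lhs fails at k=0 before rhs at j=2)
  i=1: ✗ (lhs fails at k=1 before rhs at j=3)
  i=2: ✓ (rhs at j=4; lhs holds on [2,3])
  i=3: ✓ (rhs at j=5; lhs holds on [3,4])
  i=4: ✗ (lhs fails at k=5 before rhs at j=6)
  i=5: ✗ (lhs fails at k=5 before rhs at j=8)
  i=6: ✗ (lhs fails at k=6 before rhs at j=8)
  i=7: ✗ (lhs fails at k=7 before rhs at j=10)
  i=8: ✗ (lhs fails at k=8 before rhs at j=10)
Positions where it holds: {2, 3} → 2.

2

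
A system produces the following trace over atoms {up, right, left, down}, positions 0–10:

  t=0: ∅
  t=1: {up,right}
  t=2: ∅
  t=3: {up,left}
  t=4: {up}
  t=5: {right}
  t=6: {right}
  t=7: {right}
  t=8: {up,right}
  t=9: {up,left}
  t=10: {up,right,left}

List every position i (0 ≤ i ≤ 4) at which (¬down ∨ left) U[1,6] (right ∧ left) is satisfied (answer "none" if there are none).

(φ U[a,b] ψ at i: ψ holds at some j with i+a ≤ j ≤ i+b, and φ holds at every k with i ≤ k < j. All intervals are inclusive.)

4

Evaluate at each i in [0,4]:
  i=0: ✗ (no rhs in [1,6])
  i=1: ✗ (no rhs in [2,7])
  i=2: ✗ (no rhs in [3,8])
  i=3: ✗ (no rhs in [4,9])
  i=4: ✓ (rhs at j=10; lhs holds on [4,9])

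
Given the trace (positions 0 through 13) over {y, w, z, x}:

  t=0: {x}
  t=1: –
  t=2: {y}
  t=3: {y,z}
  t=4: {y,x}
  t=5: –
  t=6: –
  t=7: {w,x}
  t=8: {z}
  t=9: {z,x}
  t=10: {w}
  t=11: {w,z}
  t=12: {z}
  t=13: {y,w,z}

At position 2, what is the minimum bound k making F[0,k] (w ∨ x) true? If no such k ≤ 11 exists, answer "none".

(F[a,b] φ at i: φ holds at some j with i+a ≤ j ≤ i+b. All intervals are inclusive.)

2

Scan j = 2,3,… for (w ∨ x):
  j=2: fails
  j=3: fails
  j=4: holds
First hit at j=4, so smallest k = 4-2 = 2.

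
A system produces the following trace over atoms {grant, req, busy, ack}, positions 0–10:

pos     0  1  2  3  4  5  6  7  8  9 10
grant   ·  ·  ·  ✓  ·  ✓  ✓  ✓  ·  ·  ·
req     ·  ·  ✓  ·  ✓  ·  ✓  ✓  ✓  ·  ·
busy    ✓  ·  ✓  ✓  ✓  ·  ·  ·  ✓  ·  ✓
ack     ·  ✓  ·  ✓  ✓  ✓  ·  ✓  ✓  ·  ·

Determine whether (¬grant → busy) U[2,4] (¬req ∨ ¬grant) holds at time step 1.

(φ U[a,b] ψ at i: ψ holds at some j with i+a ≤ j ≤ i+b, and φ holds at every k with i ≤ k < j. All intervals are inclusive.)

Need some j in [3,5] with (¬req ∨ ¬grant), and (¬grant → busy) at every k in [1,j-1].
  j=3: (¬req ∨ ¬grant) holds, but (¬grant → busy) fails at k=1 → not this j.
  j=4: (¬req ∨ ¬grant) holds, but (¬grant → busy) fails at k=1 → not this j.
  j=5: (¬req ∨ ¬grant) holds, but (¬grant → busy) fails at k=1 → not this j.
No j in the window works → until fails.

Does not hold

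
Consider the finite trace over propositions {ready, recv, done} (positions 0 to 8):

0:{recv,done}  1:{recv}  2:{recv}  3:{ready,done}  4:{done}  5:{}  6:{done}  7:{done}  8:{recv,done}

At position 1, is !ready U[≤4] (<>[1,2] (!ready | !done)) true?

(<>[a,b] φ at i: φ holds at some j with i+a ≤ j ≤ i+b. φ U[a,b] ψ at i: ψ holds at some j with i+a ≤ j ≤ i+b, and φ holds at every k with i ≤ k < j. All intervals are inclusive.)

Holds

Need some j in [1,5] with <>[1,2] (!ready | !done), and !ready at every k in [1,j-1].
  j=1: <>[1,2] (!ready | !done) holds; no prefix to check → satisfied.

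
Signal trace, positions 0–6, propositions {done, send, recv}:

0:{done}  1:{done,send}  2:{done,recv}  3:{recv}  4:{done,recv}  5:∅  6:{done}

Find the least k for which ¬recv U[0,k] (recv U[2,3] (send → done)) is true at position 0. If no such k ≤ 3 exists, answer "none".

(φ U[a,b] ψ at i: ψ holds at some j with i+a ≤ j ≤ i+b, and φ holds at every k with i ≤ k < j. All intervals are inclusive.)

Need earliest j ≥ 0 with (recv U[2,3] (send → done)), and ¬recv at every k in [0,j-1].
  j=0: rhs fails.
  j=1: rhs fails.
  j=2: rhs holds; lhs holds on [0,1]. k = 2.

2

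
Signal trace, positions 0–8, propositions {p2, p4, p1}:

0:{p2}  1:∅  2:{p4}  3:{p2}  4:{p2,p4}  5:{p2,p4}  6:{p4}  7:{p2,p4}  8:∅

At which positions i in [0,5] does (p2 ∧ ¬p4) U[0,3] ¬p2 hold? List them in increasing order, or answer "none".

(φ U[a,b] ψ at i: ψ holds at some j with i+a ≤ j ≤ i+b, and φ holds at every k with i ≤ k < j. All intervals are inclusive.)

0, 1, 2

Evaluate at each i in [0,5]:
  i=0: ✓ (rhs at j=1; lhs holds on [0,0])
  i=1: ✓ (rhs at j=1)
  i=2: ✓ (rhs at j=2)
  i=3: ✗ (lhs fails at k=4 before rhs at j=6)
  i=4: ✗ (lhs fails at k=4 before rhs at j=6)
  i=5: ✗ (lhs fails at k=5 before rhs at j=6)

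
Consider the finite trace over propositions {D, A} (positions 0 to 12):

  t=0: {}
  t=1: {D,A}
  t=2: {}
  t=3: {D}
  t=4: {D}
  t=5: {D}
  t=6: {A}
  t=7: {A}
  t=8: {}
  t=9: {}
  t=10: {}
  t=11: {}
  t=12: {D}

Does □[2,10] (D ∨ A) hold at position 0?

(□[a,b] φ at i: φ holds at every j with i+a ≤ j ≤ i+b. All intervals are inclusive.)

Does not hold

Check (D ∨ A) at every j in [2,10]:
  j=2: false
  j=3: true
  j=4: true
  j=5: true
  j=6: true
  j=7: true
  j=8: false
  j=9: false
  j=10: false
Fails at j=2 → formula fails.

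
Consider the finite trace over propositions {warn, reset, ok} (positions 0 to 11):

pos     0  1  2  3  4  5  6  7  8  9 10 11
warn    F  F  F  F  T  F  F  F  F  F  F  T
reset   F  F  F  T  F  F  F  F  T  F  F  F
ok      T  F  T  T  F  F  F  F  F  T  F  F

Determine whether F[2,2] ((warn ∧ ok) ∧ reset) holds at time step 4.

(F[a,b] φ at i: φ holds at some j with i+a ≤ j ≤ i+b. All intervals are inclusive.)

False

Check ((warn ∧ ok) ∧ reset) at each j in [6,6]:
  j=6: false
No position in the window satisfies it → formula fails.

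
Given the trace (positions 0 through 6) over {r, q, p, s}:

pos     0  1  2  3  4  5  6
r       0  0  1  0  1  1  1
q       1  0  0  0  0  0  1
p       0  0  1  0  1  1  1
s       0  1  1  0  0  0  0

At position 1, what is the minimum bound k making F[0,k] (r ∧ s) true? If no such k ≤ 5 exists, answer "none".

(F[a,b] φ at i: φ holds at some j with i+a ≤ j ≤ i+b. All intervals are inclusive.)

Scan j = 1,2,… for (r ∧ s):
  j=1: fails
  j=2: holds
First hit at j=2, so smallest k = 2-1 = 1.

1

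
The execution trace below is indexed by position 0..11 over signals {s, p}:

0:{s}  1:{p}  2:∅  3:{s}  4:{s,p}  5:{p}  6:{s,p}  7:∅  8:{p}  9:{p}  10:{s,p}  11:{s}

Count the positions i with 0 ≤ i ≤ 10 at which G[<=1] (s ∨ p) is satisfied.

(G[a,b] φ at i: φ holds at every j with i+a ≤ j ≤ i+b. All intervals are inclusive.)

Evaluate at each i in [0,10]:
  i=0: ✓ (all of [0,1])
  i=1: ✗ (fails at j=2)
  i=2: ✗ (fails at j=2)
  i=3: ✓ (all of [3,4])
  i=4: ✓ (all of [4,5])
  i=5: ✓ (all of [5,6])
  i=6: ✗ (fails at j=7)
  i=7: ✗ (fails at j=7)
  i=8: ✓ (all of [8,9])
  i=9: ✓ (all of [9,10])
  i=10: ✓ (all of [10,11])
Positions where it holds: {0, 3, 4, 5, 8, 9, 10} → 7.

7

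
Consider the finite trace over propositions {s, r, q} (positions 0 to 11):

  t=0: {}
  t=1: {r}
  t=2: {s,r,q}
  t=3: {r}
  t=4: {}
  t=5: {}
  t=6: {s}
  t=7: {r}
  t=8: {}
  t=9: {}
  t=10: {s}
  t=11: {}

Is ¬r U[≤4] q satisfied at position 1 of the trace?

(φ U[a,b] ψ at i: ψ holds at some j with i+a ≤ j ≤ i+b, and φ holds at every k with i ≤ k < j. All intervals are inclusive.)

Need some j in [1,5] with q, and ¬r at every k in [1,j-1].
  j=1: q false.
  j=2: q holds, but ¬r fails at k=1 → not this j.
  j=3: q false.
  j=4: q false.
  j=5: q false.
No j in the window works → until fails.

False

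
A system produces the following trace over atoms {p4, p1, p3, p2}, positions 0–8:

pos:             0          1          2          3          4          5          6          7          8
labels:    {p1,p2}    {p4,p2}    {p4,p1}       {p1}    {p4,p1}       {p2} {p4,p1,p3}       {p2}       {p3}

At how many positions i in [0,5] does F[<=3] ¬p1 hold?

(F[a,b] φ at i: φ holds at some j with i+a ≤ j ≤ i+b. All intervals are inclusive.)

6

Evaluate at each i in [0,5]:
  i=0: ✓ (witness j=1)
  i=1: ✓ (witness j=1)
  i=2: ✓ (witness j=5)
  i=3: ✓ (witness j=5)
  i=4: ✓ (witness j=5)
  i=5: ✓ (witness j=5)
Positions where it holds: {0, 1, 2, 3, 4, 5} → 6.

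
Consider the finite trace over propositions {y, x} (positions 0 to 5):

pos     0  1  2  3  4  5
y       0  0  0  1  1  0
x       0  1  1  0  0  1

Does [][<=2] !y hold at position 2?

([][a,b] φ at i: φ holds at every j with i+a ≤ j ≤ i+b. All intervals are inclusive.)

Does not hold

Check !y at every j in [2,4]:
  j=2: true
  j=3: false
  j=4: false
Fails at j=3 → formula fails.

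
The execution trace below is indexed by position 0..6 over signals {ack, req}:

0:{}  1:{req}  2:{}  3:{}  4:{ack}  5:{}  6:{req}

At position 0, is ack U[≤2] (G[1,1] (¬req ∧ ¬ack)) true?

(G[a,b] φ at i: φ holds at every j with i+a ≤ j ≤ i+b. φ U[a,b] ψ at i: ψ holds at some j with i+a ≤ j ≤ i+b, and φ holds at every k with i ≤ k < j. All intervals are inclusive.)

Need some j in [0,2] with G[1,1] (¬req ∧ ¬ack), and ack at every k in [0,j-1].
  j=0: G[1,1] (¬req ∧ ¬ack) — fails at 1.
  j=1: G[1,1] (¬req ∧ ¬ack) holds, but ack fails at k=0 → not this j.
  j=2: G[1,1] (¬req ∧ ¬ack) holds, but ack fails at k=0 → not this j.
No j in the window works → until fails.

Does not hold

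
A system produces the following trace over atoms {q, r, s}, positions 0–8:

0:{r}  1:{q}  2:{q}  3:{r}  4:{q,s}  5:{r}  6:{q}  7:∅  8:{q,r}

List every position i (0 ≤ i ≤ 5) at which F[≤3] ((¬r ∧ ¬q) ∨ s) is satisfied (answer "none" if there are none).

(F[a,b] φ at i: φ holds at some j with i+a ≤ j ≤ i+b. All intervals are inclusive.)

1, 2, 3, 4, 5

Evaluate at each i in [0,5]:
  i=0: ✗ (none in [0,3])
  i=1: ✓ (witness j=4)
  i=2: ✓ (witness j=4)
  i=3: ✓ (witness j=4)
  i=4: ✓ (witness j=4)
  i=5: ✓ (witness j=7)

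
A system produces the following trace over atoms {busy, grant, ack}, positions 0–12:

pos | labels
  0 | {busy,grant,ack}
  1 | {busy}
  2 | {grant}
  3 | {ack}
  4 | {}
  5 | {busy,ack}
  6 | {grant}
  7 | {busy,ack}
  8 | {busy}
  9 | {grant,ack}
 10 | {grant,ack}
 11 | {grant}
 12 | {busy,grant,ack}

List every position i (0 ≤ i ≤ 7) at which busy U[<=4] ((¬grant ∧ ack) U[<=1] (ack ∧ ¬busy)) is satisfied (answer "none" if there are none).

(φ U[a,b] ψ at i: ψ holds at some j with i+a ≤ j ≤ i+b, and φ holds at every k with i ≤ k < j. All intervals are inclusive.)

Evaluate at each i in [0,7]:
  i=0: ✗ (lhs fails at k=2 before rhs at j=3)
  i=1: ✗ (lhs fails at k=2 before rhs at j=3)
  i=2: ✗ (lhs fails at k=2 before rhs at j=3)
  i=3: ✓ (rhs at j=3)
  i=4: ✗ (no rhs in [4,8])
  i=5: ✗ (lhs fails at k=6 before rhs at j=9)
  i=6: ✗ (lhs fails at k=6 before rhs at j=9)
  i=7: ✓ (rhs at j=9; lhs holds on [7,8])

3, 7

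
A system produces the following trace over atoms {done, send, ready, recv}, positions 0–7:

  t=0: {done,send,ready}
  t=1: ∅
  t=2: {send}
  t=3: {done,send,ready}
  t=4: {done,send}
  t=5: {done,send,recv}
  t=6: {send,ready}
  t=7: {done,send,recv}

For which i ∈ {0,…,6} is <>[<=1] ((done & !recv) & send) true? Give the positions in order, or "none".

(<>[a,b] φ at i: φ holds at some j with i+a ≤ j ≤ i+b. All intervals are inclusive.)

0, 2, 3, 4

Evaluate at each i in [0,6]:
  i=0: ✓ (witness j=0)
  i=1: ✗ (none in [1,2])
  i=2: ✓ (witness j=3)
  i=3: ✓ (witness j=3)
  i=4: ✓ (witness j=4)
  i=5: ✗ (none in [5,6])
  i=6: ✗ (none in [6,7])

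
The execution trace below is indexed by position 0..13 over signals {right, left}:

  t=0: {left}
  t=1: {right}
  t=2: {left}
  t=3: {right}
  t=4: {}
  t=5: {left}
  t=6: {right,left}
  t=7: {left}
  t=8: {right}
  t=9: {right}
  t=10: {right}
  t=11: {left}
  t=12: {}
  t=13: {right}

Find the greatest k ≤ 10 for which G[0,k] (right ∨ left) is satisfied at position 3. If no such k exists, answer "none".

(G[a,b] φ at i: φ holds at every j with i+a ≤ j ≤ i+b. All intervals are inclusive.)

0

(right ∨ left) must hold from j=3 onward; find where it first fails.
  j=3: holds
  j=4: fails
Holds on [3,3], so largest k = 0.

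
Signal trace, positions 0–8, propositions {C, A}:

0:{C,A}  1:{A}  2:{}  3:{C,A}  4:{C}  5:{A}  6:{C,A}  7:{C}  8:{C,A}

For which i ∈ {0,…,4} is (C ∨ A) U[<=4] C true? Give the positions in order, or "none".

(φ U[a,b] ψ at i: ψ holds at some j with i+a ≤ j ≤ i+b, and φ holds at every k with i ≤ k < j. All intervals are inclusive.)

0, 3, 4

Evaluate at each i in [0,4]:
  i=0: ✓ (rhs at j=0)
  i=1: ✗ (lhs fails at k=2 before rhs at j=3)
  i=2: ✗ (lhs fails at k=2 before rhs at j=3)
  i=3: ✓ (rhs at j=3)
  i=4: ✓ (rhs at j=4)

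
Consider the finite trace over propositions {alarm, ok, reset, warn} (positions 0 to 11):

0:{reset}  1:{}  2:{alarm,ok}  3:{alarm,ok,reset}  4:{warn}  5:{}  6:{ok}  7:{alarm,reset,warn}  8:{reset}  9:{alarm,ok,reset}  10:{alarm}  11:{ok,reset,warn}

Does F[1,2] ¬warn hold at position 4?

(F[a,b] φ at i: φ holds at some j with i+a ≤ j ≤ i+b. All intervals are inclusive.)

Check ¬warn at each j in [5,6]:
  j=5: true
  j=6: true
Found at j=5 → formula holds.

Holds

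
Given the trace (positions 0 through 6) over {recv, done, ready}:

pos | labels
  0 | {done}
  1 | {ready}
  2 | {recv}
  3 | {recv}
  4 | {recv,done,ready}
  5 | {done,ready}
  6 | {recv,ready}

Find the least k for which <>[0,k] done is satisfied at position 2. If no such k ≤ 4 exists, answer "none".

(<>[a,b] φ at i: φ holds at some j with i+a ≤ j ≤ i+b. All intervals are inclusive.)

Scan j = 2,3,… for done:
  j=2: fails
  j=3: fails
  j=4: holds
First hit at j=4, so smallest k = 4-2 = 2.

2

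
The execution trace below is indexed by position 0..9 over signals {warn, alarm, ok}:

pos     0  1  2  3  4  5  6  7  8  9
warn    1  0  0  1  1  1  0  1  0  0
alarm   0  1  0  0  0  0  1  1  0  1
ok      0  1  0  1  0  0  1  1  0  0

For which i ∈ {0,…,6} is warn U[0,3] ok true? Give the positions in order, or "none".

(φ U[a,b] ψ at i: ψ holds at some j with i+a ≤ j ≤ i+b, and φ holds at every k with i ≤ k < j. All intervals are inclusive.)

Evaluate at each i in [0,6]:
  i=0: ✓ (rhs at j=1; lhs holds on [0,0])
  i=1: ✓ (rhs at j=1)
  i=2: ✗ (lhs fails at k=2 before rhs at j=3)
  i=3: ✓ (rhs at j=3)
  i=4: ✓ (rhs at j=6; lhs holds on [4,5])
  i=5: ✓ (rhs at j=6; lhs holds on [5,5])
  i=6: ✓ (rhs at j=6)

0, 1, 3, 4, 5, 6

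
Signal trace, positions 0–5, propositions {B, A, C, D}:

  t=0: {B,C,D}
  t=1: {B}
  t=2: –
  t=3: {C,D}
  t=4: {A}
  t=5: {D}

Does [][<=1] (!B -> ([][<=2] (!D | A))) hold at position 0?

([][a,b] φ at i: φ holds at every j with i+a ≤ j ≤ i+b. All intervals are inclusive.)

True

Check (!B -> ([][<=2] (!D | A))) at every j in [0,1]:
  j=0: antecedent false → ✓
  j=1: antecedent false → ✓
All positions satisfy it → formula holds.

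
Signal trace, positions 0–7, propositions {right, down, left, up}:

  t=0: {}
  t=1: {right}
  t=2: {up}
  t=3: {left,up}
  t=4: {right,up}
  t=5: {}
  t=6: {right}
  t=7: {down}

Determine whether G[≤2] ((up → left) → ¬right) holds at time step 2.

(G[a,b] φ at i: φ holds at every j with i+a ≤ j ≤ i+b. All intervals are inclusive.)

Check ((up → left) → ¬right) at every j in [2,4]:
  j=2: antecedent false → ✓
  j=3: antecedent true; consequent true → ✓
  j=4: antecedent false → ✓
All positions satisfy it → formula holds.

True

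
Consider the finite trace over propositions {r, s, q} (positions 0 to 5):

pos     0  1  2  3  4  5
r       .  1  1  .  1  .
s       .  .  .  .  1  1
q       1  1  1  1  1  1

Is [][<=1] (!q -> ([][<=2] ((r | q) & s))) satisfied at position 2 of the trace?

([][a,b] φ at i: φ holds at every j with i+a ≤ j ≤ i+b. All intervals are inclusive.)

True

Check (!q -> ([][<=2] ((r | q) & s))) at every j in [2,3]:
  j=2: antecedent false → ✓
  j=3: antecedent false → ✓
All positions satisfy it → formula holds.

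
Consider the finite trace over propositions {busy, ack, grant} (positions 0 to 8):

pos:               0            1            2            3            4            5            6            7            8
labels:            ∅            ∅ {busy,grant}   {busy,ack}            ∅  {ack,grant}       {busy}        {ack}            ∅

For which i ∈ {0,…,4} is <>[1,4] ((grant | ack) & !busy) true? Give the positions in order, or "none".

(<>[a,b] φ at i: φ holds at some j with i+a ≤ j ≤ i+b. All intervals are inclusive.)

Evaluate at each i in [0,4]:
  i=0: ✗ (none in [1,4])
  i=1: ✓ (witness j=5)
  i=2: ✓ (witness j=5)
  i=3: ✓ (witness j=5)
  i=4: ✓ (witness j=5)

1, 2, 3, 4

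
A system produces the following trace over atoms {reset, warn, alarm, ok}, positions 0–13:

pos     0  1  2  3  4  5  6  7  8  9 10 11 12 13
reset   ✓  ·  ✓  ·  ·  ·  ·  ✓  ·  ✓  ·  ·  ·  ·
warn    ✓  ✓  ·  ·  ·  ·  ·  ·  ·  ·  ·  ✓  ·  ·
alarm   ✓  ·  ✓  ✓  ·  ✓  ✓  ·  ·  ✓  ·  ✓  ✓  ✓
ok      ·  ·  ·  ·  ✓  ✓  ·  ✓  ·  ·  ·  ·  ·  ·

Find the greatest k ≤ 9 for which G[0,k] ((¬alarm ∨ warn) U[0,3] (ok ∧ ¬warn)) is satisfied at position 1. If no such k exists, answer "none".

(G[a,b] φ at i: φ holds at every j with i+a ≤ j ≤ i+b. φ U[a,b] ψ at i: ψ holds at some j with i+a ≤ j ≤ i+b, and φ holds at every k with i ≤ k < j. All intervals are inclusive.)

none

((¬alarm ∨ warn) U[0,3] (ok ∧ ¬warn)) must hold from j=1 onward; find where it first fails.
  j=1: fails → no k works.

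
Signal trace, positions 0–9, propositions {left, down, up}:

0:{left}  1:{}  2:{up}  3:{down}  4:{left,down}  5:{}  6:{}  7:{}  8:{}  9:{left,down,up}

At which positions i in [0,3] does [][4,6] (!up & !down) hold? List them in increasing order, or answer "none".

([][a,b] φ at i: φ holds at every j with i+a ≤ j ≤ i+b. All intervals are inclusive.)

Evaluate at each i in [0,3]:
  i=0: ✗ (fails at j=4)
  i=1: ✓ (all of [5,7])
  i=2: ✓ (all of [6,8])
  i=3: ✗ (fails at j=9)

1, 2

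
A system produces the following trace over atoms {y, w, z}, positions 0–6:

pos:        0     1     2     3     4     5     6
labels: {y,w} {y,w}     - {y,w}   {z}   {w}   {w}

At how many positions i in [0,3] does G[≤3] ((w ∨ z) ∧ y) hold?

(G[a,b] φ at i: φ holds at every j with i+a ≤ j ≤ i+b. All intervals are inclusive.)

Evaluate at each i in [0,3]:
  i=0: ✗ (fails at j=2)
  i=1: ✗ (fails at j=2)
  i=2: ✗ (fails at j=2)
  i=3: ✗ (fails at j=4)
Positions where it holds: {} → 0.

0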